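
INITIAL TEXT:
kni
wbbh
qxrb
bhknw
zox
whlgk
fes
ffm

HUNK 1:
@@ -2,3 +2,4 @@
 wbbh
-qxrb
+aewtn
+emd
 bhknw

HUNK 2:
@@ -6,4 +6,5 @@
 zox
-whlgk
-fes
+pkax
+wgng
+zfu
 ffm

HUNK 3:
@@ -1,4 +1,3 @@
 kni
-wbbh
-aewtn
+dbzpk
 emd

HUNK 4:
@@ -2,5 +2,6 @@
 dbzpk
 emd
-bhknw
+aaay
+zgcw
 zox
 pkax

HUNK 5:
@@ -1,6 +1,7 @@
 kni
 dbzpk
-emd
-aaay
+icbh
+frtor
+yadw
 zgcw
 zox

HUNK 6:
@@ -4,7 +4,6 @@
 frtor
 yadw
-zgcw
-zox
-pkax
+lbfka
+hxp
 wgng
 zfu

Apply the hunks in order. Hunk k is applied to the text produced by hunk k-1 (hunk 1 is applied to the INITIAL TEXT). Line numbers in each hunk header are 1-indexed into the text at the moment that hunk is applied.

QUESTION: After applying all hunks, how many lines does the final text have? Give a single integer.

Hunk 1: at line 2 remove [qxrb] add [aewtn,emd] -> 9 lines: kni wbbh aewtn emd bhknw zox whlgk fes ffm
Hunk 2: at line 6 remove [whlgk,fes] add [pkax,wgng,zfu] -> 10 lines: kni wbbh aewtn emd bhknw zox pkax wgng zfu ffm
Hunk 3: at line 1 remove [wbbh,aewtn] add [dbzpk] -> 9 lines: kni dbzpk emd bhknw zox pkax wgng zfu ffm
Hunk 4: at line 2 remove [bhknw] add [aaay,zgcw] -> 10 lines: kni dbzpk emd aaay zgcw zox pkax wgng zfu ffm
Hunk 5: at line 1 remove [emd,aaay] add [icbh,frtor,yadw] -> 11 lines: kni dbzpk icbh frtor yadw zgcw zox pkax wgng zfu ffm
Hunk 6: at line 4 remove [zgcw,zox,pkax] add [lbfka,hxp] -> 10 lines: kni dbzpk icbh frtor yadw lbfka hxp wgng zfu ffm
Final line count: 10

Answer: 10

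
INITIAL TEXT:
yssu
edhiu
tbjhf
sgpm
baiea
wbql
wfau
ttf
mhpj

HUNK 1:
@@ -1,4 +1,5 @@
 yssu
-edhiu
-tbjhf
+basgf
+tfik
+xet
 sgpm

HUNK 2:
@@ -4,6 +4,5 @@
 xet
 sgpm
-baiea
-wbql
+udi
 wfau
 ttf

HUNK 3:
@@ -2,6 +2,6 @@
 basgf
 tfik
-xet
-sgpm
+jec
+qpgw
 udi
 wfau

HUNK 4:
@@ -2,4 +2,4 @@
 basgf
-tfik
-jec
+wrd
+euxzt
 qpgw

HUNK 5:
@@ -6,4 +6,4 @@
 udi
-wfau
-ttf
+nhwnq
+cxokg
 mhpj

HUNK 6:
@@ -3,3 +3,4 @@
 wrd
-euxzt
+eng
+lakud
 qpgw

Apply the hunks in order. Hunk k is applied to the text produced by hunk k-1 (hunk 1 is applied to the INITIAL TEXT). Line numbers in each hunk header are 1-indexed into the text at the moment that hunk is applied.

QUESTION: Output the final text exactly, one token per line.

Answer: yssu
basgf
wrd
eng
lakud
qpgw
udi
nhwnq
cxokg
mhpj

Derivation:
Hunk 1: at line 1 remove [edhiu,tbjhf] add [basgf,tfik,xet] -> 10 lines: yssu basgf tfik xet sgpm baiea wbql wfau ttf mhpj
Hunk 2: at line 4 remove [baiea,wbql] add [udi] -> 9 lines: yssu basgf tfik xet sgpm udi wfau ttf mhpj
Hunk 3: at line 2 remove [xet,sgpm] add [jec,qpgw] -> 9 lines: yssu basgf tfik jec qpgw udi wfau ttf mhpj
Hunk 4: at line 2 remove [tfik,jec] add [wrd,euxzt] -> 9 lines: yssu basgf wrd euxzt qpgw udi wfau ttf mhpj
Hunk 5: at line 6 remove [wfau,ttf] add [nhwnq,cxokg] -> 9 lines: yssu basgf wrd euxzt qpgw udi nhwnq cxokg mhpj
Hunk 6: at line 3 remove [euxzt] add [eng,lakud] -> 10 lines: yssu basgf wrd eng lakud qpgw udi nhwnq cxokg mhpj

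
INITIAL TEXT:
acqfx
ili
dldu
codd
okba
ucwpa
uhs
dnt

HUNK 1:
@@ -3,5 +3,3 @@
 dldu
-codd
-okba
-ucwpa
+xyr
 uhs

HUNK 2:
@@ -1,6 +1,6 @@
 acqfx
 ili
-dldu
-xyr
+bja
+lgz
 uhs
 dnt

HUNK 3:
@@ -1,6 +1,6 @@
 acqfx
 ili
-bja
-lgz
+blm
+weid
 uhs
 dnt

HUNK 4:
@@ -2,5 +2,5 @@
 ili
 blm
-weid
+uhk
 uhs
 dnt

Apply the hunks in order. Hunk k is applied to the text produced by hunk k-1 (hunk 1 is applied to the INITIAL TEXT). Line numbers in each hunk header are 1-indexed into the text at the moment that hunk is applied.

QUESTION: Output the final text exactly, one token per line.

Answer: acqfx
ili
blm
uhk
uhs
dnt

Derivation:
Hunk 1: at line 3 remove [codd,okba,ucwpa] add [xyr] -> 6 lines: acqfx ili dldu xyr uhs dnt
Hunk 2: at line 1 remove [dldu,xyr] add [bja,lgz] -> 6 lines: acqfx ili bja lgz uhs dnt
Hunk 3: at line 1 remove [bja,lgz] add [blm,weid] -> 6 lines: acqfx ili blm weid uhs dnt
Hunk 4: at line 2 remove [weid] add [uhk] -> 6 lines: acqfx ili blm uhk uhs dnt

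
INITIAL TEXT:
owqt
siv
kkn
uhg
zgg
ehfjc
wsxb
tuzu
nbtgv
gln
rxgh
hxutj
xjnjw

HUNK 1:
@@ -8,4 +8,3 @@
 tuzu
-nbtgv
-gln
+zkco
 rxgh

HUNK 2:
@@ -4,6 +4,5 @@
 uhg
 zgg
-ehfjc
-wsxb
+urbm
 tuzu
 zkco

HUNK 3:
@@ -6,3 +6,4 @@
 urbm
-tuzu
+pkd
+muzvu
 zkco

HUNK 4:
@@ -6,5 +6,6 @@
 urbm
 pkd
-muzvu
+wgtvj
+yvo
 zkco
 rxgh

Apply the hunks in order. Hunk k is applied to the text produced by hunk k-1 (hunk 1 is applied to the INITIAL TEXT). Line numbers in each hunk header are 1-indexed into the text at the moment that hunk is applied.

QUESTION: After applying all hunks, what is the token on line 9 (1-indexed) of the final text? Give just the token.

Answer: yvo

Derivation:
Hunk 1: at line 8 remove [nbtgv,gln] add [zkco] -> 12 lines: owqt siv kkn uhg zgg ehfjc wsxb tuzu zkco rxgh hxutj xjnjw
Hunk 2: at line 4 remove [ehfjc,wsxb] add [urbm] -> 11 lines: owqt siv kkn uhg zgg urbm tuzu zkco rxgh hxutj xjnjw
Hunk 3: at line 6 remove [tuzu] add [pkd,muzvu] -> 12 lines: owqt siv kkn uhg zgg urbm pkd muzvu zkco rxgh hxutj xjnjw
Hunk 4: at line 6 remove [muzvu] add [wgtvj,yvo] -> 13 lines: owqt siv kkn uhg zgg urbm pkd wgtvj yvo zkco rxgh hxutj xjnjw
Final line 9: yvo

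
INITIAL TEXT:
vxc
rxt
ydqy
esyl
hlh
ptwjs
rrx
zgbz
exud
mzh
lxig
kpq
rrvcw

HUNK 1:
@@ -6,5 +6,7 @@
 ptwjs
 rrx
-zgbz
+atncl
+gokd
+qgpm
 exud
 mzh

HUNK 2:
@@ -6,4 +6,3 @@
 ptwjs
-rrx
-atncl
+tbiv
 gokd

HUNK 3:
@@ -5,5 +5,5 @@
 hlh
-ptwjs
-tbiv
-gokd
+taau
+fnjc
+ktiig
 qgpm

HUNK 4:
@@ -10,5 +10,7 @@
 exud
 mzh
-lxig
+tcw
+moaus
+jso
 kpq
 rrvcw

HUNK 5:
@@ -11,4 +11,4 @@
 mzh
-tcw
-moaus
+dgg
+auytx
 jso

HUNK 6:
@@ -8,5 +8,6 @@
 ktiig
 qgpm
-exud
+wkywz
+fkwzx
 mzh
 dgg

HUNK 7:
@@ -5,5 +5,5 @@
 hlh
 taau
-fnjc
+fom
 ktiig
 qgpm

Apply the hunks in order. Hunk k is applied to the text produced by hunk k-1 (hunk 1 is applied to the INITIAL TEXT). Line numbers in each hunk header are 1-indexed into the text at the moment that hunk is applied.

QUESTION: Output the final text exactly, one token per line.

Hunk 1: at line 6 remove [zgbz] add [atncl,gokd,qgpm] -> 15 lines: vxc rxt ydqy esyl hlh ptwjs rrx atncl gokd qgpm exud mzh lxig kpq rrvcw
Hunk 2: at line 6 remove [rrx,atncl] add [tbiv] -> 14 lines: vxc rxt ydqy esyl hlh ptwjs tbiv gokd qgpm exud mzh lxig kpq rrvcw
Hunk 3: at line 5 remove [ptwjs,tbiv,gokd] add [taau,fnjc,ktiig] -> 14 lines: vxc rxt ydqy esyl hlh taau fnjc ktiig qgpm exud mzh lxig kpq rrvcw
Hunk 4: at line 10 remove [lxig] add [tcw,moaus,jso] -> 16 lines: vxc rxt ydqy esyl hlh taau fnjc ktiig qgpm exud mzh tcw moaus jso kpq rrvcw
Hunk 5: at line 11 remove [tcw,moaus] add [dgg,auytx] -> 16 lines: vxc rxt ydqy esyl hlh taau fnjc ktiig qgpm exud mzh dgg auytx jso kpq rrvcw
Hunk 6: at line 8 remove [exud] add [wkywz,fkwzx] -> 17 lines: vxc rxt ydqy esyl hlh taau fnjc ktiig qgpm wkywz fkwzx mzh dgg auytx jso kpq rrvcw
Hunk 7: at line 5 remove [fnjc] add [fom] -> 17 lines: vxc rxt ydqy esyl hlh taau fom ktiig qgpm wkywz fkwzx mzh dgg auytx jso kpq rrvcw

Answer: vxc
rxt
ydqy
esyl
hlh
taau
fom
ktiig
qgpm
wkywz
fkwzx
mzh
dgg
auytx
jso
kpq
rrvcw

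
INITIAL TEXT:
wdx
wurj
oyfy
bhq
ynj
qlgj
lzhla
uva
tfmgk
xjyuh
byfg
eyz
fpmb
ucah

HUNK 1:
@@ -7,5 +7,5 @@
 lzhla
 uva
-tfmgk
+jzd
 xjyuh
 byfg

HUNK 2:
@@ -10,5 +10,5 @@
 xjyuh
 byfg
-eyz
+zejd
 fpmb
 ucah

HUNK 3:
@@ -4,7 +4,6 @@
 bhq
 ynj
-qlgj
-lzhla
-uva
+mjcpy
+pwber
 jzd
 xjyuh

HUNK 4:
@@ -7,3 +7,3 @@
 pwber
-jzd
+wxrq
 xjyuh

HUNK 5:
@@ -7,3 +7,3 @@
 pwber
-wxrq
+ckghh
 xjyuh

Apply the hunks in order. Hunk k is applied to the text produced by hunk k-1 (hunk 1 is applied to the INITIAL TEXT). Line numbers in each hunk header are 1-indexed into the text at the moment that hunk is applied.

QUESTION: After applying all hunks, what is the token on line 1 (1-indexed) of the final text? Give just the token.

Hunk 1: at line 7 remove [tfmgk] add [jzd] -> 14 lines: wdx wurj oyfy bhq ynj qlgj lzhla uva jzd xjyuh byfg eyz fpmb ucah
Hunk 2: at line 10 remove [eyz] add [zejd] -> 14 lines: wdx wurj oyfy bhq ynj qlgj lzhla uva jzd xjyuh byfg zejd fpmb ucah
Hunk 3: at line 4 remove [qlgj,lzhla,uva] add [mjcpy,pwber] -> 13 lines: wdx wurj oyfy bhq ynj mjcpy pwber jzd xjyuh byfg zejd fpmb ucah
Hunk 4: at line 7 remove [jzd] add [wxrq] -> 13 lines: wdx wurj oyfy bhq ynj mjcpy pwber wxrq xjyuh byfg zejd fpmb ucah
Hunk 5: at line 7 remove [wxrq] add [ckghh] -> 13 lines: wdx wurj oyfy bhq ynj mjcpy pwber ckghh xjyuh byfg zejd fpmb ucah
Final line 1: wdx

Answer: wdx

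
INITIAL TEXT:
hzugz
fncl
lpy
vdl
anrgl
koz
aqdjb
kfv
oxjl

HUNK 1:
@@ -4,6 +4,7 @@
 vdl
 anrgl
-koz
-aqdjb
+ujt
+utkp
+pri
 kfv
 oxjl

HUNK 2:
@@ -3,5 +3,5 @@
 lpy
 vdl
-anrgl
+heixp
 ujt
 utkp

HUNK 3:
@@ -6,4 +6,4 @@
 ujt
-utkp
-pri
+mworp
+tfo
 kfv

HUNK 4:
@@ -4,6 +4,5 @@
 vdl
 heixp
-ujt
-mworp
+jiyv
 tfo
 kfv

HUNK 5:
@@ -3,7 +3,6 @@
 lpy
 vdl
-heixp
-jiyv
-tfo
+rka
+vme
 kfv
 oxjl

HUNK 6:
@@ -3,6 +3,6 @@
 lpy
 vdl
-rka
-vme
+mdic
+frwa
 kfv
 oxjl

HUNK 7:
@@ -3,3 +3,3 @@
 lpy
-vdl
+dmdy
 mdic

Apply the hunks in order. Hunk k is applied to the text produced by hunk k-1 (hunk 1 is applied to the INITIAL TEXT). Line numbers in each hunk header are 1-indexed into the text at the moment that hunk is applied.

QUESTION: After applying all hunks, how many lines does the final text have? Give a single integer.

Hunk 1: at line 4 remove [koz,aqdjb] add [ujt,utkp,pri] -> 10 lines: hzugz fncl lpy vdl anrgl ujt utkp pri kfv oxjl
Hunk 2: at line 3 remove [anrgl] add [heixp] -> 10 lines: hzugz fncl lpy vdl heixp ujt utkp pri kfv oxjl
Hunk 3: at line 6 remove [utkp,pri] add [mworp,tfo] -> 10 lines: hzugz fncl lpy vdl heixp ujt mworp tfo kfv oxjl
Hunk 4: at line 4 remove [ujt,mworp] add [jiyv] -> 9 lines: hzugz fncl lpy vdl heixp jiyv tfo kfv oxjl
Hunk 5: at line 3 remove [heixp,jiyv,tfo] add [rka,vme] -> 8 lines: hzugz fncl lpy vdl rka vme kfv oxjl
Hunk 6: at line 3 remove [rka,vme] add [mdic,frwa] -> 8 lines: hzugz fncl lpy vdl mdic frwa kfv oxjl
Hunk 7: at line 3 remove [vdl] add [dmdy] -> 8 lines: hzugz fncl lpy dmdy mdic frwa kfv oxjl
Final line count: 8

Answer: 8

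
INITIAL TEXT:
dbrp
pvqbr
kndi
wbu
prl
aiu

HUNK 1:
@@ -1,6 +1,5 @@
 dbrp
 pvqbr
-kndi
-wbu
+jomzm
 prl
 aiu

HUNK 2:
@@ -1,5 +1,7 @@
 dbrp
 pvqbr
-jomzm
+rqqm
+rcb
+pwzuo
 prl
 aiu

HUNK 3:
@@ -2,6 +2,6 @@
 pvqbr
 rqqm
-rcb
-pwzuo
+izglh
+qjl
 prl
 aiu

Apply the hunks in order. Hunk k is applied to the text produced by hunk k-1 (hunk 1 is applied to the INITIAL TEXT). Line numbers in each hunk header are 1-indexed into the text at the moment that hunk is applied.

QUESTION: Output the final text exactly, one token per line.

Answer: dbrp
pvqbr
rqqm
izglh
qjl
prl
aiu

Derivation:
Hunk 1: at line 1 remove [kndi,wbu] add [jomzm] -> 5 lines: dbrp pvqbr jomzm prl aiu
Hunk 2: at line 1 remove [jomzm] add [rqqm,rcb,pwzuo] -> 7 lines: dbrp pvqbr rqqm rcb pwzuo prl aiu
Hunk 3: at line 2 remove [rcb,pwzuo] add [izglh,qjl] -> 7 lines: dbrp pvqbr rqqm izglh qjl prl aiu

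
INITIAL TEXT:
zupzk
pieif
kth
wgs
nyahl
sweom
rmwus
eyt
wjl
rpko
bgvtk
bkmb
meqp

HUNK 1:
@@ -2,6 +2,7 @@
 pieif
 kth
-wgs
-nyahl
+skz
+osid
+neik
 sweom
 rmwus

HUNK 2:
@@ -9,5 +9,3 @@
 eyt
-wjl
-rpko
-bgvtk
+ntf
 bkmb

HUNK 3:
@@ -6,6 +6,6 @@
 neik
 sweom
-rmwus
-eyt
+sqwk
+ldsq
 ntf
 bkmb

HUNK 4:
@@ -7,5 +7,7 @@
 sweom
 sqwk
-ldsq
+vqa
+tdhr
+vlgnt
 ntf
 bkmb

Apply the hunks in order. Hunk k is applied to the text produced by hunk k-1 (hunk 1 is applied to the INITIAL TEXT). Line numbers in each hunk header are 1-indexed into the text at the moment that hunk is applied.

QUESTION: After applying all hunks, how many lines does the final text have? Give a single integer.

Answer: 14

Derivation:
Hunk 1: at line 2 remove [wgs,nyahl] add [skz,osid,neik] -> 14 lines: zupzk pieif kth skz osid neik sweom rmwus eyt wjl rpko bgvtk bkmb meqp
Hunk 2: at line 9 remove [wjl,rpko,bgvtk] add [ntf] -> 12 lines: zupzk pieif kth skz osid neik sweom rmwus eyt ntf bkmb meqp
Hunk 3: at line 6 remove [rmwus,eyt] add [sqwk,ldsq] -> 12 lines: zupzk pieif kth skz osid neik sweom sqwk ldsq ntf bkmb meqp
Hunk 4: at line 7 remove [ldsq] add [vqa,tdhr,vlgnt] -> 14 lines: zupzk pieif kth skz osid neik sweom sqwk vqa tdhr vlgnt ntf bkmb meqp
Final line count: 14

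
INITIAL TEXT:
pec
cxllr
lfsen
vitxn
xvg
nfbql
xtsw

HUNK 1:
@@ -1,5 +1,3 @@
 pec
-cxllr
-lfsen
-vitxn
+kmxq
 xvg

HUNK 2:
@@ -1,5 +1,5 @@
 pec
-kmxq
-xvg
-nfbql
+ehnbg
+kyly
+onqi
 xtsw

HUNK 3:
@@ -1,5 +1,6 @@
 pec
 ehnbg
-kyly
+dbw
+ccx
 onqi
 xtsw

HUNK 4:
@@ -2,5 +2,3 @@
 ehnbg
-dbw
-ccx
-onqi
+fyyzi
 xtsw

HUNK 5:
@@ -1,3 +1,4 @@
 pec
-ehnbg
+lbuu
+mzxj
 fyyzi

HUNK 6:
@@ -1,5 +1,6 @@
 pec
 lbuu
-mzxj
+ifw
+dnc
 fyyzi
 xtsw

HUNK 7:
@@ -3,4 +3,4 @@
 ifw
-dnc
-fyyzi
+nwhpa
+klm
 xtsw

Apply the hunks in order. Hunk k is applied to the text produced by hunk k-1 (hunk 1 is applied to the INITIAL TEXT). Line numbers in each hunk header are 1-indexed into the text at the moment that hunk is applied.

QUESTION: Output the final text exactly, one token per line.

Answer: pec
lbuu
ifw
nwhpa
klm
xtsw

Derivation:
Hunk 1: at line 1 remove [cxllr,lfsen,vitxn] add [kmxq] -> 5 lines: pec kmxq xvg nfbql xtsw
Hunk 2: at line 1 remove [kmxq,xvg,nfbql] add [ehnbg,kyly,onqi] -> 5 lines: pec ehnbg kyly onqi xtsw
Hunk 3: at line 1 remove [kyly] add [dbw,ccx] -> 6 lines: pec ehnbg dbw ccx onqi xtsw
Hunk 4: at line 2 remove [dbw,ccx,onqi] add [fyyzi] -> 4 lines: pec ehnbg fyyzi xtsw
Hunk 5: at line 1 remove [ehnbg] add [lbuu,mzxj] -> 5 lines: pec lbuu mzxj fyyzi xtsw
Hunk 6: at line 1 remove [mzxj] add [ifw,dnc] -> 6 lines: pec lbuu ifw dnc fyyzi xtsw
Hunk 7: at line 3 remove [dnc,fyyzi] add [nwhpa,klm] -> 6 lines: pec lbuu ifw nwhpa klm xtsw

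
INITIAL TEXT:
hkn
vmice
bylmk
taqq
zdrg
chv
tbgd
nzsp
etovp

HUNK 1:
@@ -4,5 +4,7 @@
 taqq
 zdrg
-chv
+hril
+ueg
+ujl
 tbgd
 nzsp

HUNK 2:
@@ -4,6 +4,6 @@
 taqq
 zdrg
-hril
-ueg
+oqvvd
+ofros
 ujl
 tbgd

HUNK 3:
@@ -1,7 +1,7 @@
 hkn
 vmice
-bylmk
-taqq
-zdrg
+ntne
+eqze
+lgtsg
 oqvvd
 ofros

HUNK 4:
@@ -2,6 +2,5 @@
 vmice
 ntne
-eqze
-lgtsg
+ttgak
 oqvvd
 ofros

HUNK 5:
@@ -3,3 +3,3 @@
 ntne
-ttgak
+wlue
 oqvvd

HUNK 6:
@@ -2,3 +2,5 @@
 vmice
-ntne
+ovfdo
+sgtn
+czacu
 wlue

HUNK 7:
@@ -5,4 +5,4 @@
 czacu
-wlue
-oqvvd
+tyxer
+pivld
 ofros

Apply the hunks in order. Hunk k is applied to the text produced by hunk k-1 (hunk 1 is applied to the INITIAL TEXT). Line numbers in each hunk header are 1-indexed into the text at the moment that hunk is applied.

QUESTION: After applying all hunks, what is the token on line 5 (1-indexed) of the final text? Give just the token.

Answer: czacu

Derivation:
Hunk 1: at line 4 remove [chv] add [hril,ueg,ujl] -> 11 lines: hkn vmice bylmk taqq zdrg hril ueg ujl tbgd nzsp etovp
Hunk 2: at line 4 remove [hril,ueg] add [oqvvd,ofros] -> 11 lines: hkn vmice bylmk taqq zdrg oqvvd ofros ujl tbgd nzsp etovp
Hunk 3: at line 1 remove [bylmk,taqq,zdrg] add [ntne,eqze,lgtsg] -> 11 lines: hkn vmice ntne eqze lgtsg oqvvd ofros ujl tbgd nzsp etovp
Hunk 4: at line 2 remove [eqze,lgtsg] add [ttgak] -> 10 lines: hkn vmice ntne ttgak oqvvd ofros ujl tbgd nzsp etovp
Hunk 5: at line 3 remove [ttgak] add [wlue] -> 10 lines: hkn vmice ntne wlue oqvvd ofros ujl tbgd nzsp etovp
Hunk 6: at line 2 remove [ntne] add [ovfdo,sgtn,czacu] -> 12 lines: hkn vmice ovfdo sgtn czacu wlue oqvvd ofros ujl tbgd nzsp etovp
Hunk 7: at line 5 remove [wlue,oqvvd] add [tyxer,pivld] -> 12 lines: hkn vmice ovfdo sgtn czacu tyxer pivld ofros ujl tbgd nzsp etovp
Final line 5: czacu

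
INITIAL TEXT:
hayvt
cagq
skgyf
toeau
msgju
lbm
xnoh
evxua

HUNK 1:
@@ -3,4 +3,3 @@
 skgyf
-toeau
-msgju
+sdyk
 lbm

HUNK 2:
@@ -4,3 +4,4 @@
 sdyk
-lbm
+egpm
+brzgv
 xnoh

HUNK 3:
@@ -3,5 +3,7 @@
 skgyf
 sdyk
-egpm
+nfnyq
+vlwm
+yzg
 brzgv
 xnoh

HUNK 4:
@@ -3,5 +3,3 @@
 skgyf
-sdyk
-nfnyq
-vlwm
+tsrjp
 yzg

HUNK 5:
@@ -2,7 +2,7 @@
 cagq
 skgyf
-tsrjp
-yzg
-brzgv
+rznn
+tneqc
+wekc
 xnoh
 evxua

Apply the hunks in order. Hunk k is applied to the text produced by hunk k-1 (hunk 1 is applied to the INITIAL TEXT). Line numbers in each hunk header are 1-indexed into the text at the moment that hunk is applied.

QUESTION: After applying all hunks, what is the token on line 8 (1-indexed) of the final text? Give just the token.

Answer: evxua

Derivation:
Hunk 1: at line 3 remove [toeau,msgju] add [sdyk] -> 7 lines: hayvt cagq skgyf sdyk lbm xnoh evxua
Hunk 2: at line 4 remove [lbm] add [egpm,brzgv] -> 8 lines: hayvt cagq skgyf sdyk egpm brzgv xnoh evxua
Hunk 3: at line 3 remove [egpm] add [nfnyq,vlwm,yzg] -> 10 lines: hayvt cagq skgyf sdyk nfnyq vlwm yzg brzgv xnoh evxua
Hunk 4: at line 3 remove [sdyk,nfnyq,vlwm] add [tsrjp] -> 8 lines: hayvt cagq skgyf tsrjp yzg brzgv xnoh evxua
Hunk 5: at line 2 remove [tsrjp,yzg,brzgv] add [rznn,tneqc,wekc] -> 8 lines: hayvt cagq skgyf rznn tneqc wekc xnoh evxua
Final line 8: evxua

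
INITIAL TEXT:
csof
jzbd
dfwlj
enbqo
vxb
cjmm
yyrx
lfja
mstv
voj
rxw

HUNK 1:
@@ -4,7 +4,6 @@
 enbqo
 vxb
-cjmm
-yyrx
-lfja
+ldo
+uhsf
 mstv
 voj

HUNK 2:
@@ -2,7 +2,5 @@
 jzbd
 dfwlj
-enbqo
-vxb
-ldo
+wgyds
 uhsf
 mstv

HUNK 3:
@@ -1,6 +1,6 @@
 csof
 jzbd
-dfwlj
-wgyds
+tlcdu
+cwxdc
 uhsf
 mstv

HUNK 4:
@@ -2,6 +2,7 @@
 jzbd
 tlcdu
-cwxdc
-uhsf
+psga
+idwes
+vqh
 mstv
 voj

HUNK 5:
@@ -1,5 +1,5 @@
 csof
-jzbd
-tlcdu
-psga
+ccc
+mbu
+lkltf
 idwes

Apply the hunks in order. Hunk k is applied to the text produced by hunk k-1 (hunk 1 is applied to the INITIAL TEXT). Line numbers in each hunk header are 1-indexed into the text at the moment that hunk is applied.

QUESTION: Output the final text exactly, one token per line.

Hunk 1: at line 4 remove [cjmm,yyrx,lfja] add [ldo,uhsf] -> 10 lines: csof jzbd dfwlj enbqo vxb ldo uhsf mstv voj rxw
Hunk 2: at line 2 remove [enbqo,vxb,ldo] add [wgyds] -> 8 lines: csof jzbd dfwlj wgyds uhsf mstv voj rxw
Hunk 3: at line 1 remove [dfwlj,wgyds] add [tlcdu,cwxdc] -> 8 lines: csof jzbd tlcdu cwxdc uhsf mstv voj rxw
Hunk 4: at line 2 remove [cwxdc,uhsf] add [psga,idwes,vqh] -> 9 lines: csof jzbd tlcdu psga idwes vqh mstv voj rxw
Hunk 5: at line 1 remove [jzbd,tlcdu,psga] add [ccc,mbu,lkltf] -> 9 lines: csof ccc mbu lkltf idwes vqh mstv voj rxw

Answer: csof
ccc
mbu
lkltf
idwes
vqh
mstv
voj
rxw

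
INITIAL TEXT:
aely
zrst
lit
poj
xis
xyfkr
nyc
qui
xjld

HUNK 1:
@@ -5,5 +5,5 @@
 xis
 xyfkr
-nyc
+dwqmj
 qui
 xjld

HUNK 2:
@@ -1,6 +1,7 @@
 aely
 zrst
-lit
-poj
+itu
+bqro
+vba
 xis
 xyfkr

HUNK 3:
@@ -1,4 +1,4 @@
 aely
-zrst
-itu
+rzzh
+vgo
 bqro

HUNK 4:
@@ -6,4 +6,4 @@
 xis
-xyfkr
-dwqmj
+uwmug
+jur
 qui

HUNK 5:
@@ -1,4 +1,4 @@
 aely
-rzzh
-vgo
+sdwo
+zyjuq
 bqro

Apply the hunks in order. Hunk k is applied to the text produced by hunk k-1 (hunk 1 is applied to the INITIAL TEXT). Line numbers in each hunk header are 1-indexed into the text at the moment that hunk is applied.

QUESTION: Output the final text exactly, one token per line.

Hunk 1: at line 5 remove [nyc] add [dwqmj] -> 9 lines: aely zrst lit poj xis xyfkr dwqmj qui xjld
Hunk 2: at line 1 remove [lit,poj] add [itu,bqro,vba] -> 10 lines: aely zrst itu bqro vba xis xyfkr dwqmj qui xjld
Hunk 3: at line 1 remove [zrst,itu] add [rzzh,vgo] -> 10 lines: aely rzzh vgo bqro vba xis xyfkr dwqmj qui xjld
Hunk 4: at line 6 remove [xyfkr,dwqmj] add [uwmug,jur] -> 10 lines: aely rzzh vgo bqro vba xis uwmug jur qui xjld
Hunk 5: at line 1 remove [rzzh,vgo] add [sdwo,zyjuq] -> 10 lines: aely sdwo zyjuq bqro vba xis uwmug jur qui xjld

Answer: aely
sdwo
zyjuq
bqro
vba
xis
uwmug
jur
qui
xjld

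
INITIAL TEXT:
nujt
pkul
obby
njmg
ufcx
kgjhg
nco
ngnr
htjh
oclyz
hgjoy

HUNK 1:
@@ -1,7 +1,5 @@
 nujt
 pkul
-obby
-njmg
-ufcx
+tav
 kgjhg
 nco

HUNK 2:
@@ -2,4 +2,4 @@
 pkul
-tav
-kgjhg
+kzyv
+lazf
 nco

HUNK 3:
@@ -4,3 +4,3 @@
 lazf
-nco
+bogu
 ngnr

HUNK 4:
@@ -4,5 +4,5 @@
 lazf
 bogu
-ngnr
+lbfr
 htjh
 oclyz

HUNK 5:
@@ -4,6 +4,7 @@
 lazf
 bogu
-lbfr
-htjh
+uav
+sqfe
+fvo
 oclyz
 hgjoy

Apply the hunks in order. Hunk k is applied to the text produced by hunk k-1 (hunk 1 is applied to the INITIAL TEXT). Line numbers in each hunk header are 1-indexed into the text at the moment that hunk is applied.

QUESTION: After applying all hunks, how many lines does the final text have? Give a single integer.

Answer: 10

Derivation:
Hunk 1: at line 1 remove [obby,njmg,ufcx] add [tav] -> 9 lines: nujt pkul tav kgjhg nco ngnr htjh oclyz hgjoy
Hunk 2: at line 2 remove [tav,kgjhg] add [kzyv,lazf] -> 9 lines: nujt pkul kzyv lazf nco ngnr htjh oclyz hgjoy
Hunk 3: at line 4 remove [nco] add [bogu] -> 9 lines: nujt pkul kzyv lazf bogu ngnr htjh oclyz hgjoy
Hunk 4: at line 4 remove [ngnr] add [lbfr] -> 9 lines: nujt pkul kzyv lazf bogu lbfr htjh oclyz hgjoy
Hunk 5: at line 4 remove [lbfr,htjh] add [uav,sqfe,fvo] -> 10 lines: nujt pkul kzyv lazf bogu uav sqfe fvo oclyz hgjoy
Final line count: 10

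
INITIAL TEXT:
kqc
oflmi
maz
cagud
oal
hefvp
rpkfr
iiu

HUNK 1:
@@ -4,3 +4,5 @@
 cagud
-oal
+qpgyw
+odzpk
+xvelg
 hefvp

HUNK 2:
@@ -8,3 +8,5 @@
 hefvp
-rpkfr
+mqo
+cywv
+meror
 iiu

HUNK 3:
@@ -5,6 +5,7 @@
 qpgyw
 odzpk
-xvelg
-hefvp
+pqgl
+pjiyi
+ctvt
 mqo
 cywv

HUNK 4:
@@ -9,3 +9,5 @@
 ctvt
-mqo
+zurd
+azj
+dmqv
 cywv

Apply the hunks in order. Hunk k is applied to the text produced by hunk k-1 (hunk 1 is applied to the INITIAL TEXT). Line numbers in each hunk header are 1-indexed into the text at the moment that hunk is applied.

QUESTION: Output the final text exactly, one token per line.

Hunk 1: at line 4 remove [oal] add [qpgyw,odzpk,xvelg] -> 10 lines: kqc oflmi maz cagud qpgyw odzpk xvelg hefvp rpkfr iiu
Hunk 2: at line 8 remove [rpkfr] add [mqo,cywv,meror] -> 12 lines: kqc oflmi maz cagud qpgyw odzpk xvelg hefvp mqo cywv meror iiu
Hunk 3: at line 5 remove [xvelg,hefvp] add [pqgl,pjiyi,ctvt] -> 13 lines: kqc oflmi maz cagud qpgyw odzpk pqgl pjiyi ctvt mqo cywv meror iiu
Hunk 4: at line 9 remove [mqo] add [zurd,azj,dmqv] -> 15 lines: kqc oflmi maz cagud qpgyw odzpk pqgl pjiyi ctvt zurd azj dmqv cywv meror iiu

Answer: kqc
oflmi
maz
cagud
qpgyw
odzpk
pqgl
pjiyi
ctvt
zurd
azj
dmqv
cywv
meror
iiu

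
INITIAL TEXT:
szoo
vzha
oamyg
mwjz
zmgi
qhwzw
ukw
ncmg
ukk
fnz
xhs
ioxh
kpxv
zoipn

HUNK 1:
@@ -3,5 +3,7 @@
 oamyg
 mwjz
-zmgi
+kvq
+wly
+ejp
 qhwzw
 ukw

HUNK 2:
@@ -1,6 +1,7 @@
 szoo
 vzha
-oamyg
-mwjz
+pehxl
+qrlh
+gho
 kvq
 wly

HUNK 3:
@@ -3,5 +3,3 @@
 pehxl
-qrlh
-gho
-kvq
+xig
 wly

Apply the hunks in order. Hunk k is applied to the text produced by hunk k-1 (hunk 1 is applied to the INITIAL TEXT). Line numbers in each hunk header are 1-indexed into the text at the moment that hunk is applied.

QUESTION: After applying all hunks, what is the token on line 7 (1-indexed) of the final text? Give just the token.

Hunk 1: at line 3 remove [zmgi] add [kvq,wly,ejp] -> 16 lines: szoo vzha oamyg mwjz kvq wly ejp qhwzw ukw ncmg ukk fnz xhs ioxh kpxv zoipn
Hunk 2: at line 1 remove [oamyg,mwjz] add [pehxl,qrlh,gho] -> 17 lines: szoo vzha pehxl qrlh gho kvq wly ejp qhwzw ukw ncmg ukk fnz xhs ioxh kpxv zoipn
Hunk 3: at line 3 remove [qrlh,gho,kvq] add [xig] -> 15 lines: szoo vzha pehxl xig wly ejp qhwzw ukw ncmg ukk fnz xhs ioxh kpxv zoipn
Final line 7: qhwzw

Answer: qhwzw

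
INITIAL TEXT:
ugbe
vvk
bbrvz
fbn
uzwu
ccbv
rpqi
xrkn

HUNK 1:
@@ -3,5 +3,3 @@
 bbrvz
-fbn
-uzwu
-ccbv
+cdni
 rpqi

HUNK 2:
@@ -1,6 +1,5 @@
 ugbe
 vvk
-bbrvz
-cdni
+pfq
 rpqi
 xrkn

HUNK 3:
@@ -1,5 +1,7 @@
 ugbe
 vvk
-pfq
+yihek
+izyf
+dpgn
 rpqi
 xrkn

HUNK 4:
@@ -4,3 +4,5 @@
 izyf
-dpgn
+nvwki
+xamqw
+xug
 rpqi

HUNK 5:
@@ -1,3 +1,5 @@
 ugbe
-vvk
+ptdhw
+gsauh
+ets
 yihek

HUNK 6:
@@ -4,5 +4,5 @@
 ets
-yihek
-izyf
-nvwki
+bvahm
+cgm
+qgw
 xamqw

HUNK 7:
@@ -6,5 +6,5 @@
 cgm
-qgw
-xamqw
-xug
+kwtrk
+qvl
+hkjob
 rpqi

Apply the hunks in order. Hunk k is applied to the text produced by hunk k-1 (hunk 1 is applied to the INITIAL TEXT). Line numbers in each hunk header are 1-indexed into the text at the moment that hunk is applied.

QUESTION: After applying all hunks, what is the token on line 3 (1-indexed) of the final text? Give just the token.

Answer: gsauh

Derivation:
Hunk 1: at line 3 remove [fbn,uzwu,ccbv] add [cdni] -> 6 lines: ugbe vvk bbrvz cdni rpqi xrkn
Hunk 2: at line 1 remove [bbrvz,cdni] add [pfq] -> 5 lines: ugbe vvk pfq rpqi xrkn
Hunk 3: at line 1 remove [pfq] add [yihek,izyf,dpgn] -> 7 lines: ugbe vvk yihek izyf dpgn rpqi xrkn
Hunk 4: at line 4 remove [dpgn] add [nvwki,xamqw,xug] -> 9 lines: ugbe vvk yihek izyf nvwki xamqw xug rpqi xrkn
Hunk 5: at line 1 remove [vvk] add [ptdhw,gsauh,ets] -> 11 lines: ugbe ptdhw gsauh ets yihek izyf nvwki xamqw xug rpqi xrkn
Hunk 6: at line 4 remove [yihek,izyf,nvwki] add [bvahm,cgm,qgw] -> 11 lines: ugbe ptdhw gsauh ets bvahm cgm qgw xamqw xug rpqi xrkn
Hunk 7: at line 6 remove [qgw,xamqw,xug] add [kwtrk,qvl,hkjob] -> 11 lines: ugbe ptdhw gsauh ets bvahm cgm kwtrk qvl hkjob rpqi xrkn
Final line 3: gsauh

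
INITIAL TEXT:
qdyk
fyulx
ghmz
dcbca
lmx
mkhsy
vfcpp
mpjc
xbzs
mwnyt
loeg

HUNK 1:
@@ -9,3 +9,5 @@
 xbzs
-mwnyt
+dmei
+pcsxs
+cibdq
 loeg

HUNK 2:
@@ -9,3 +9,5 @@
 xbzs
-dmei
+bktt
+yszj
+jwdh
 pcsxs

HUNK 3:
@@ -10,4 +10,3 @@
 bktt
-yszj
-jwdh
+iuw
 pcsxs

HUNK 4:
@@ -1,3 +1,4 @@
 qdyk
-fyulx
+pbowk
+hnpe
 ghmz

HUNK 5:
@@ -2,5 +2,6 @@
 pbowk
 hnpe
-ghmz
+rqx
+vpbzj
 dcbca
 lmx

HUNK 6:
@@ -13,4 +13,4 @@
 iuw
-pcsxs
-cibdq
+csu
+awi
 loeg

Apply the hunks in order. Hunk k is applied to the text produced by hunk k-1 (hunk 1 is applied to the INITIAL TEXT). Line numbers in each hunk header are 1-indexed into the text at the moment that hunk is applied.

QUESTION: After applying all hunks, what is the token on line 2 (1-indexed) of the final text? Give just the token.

Hunk 1: at line 9 remove [mwnyt] add [dmei,pcsxs,cibdq] -> 13 lines: qdyk fyulx ghmz dcbca lmx mkhsy vfcpp mpjc xbzs dmei pcsxs cibdq loeg
Hunk 2: at line 9 remove [dmei] add [bktt,yszj,jwdh] -> 15 lines: qdyk fyulx ghmz dcbca lmx mkhsy vfcpp mpjc xbzs bktt yszj jwdh pcsxs cibdq loeg
Hunk 3: at line 10 remove [yszj,jwdh] add [iuw] -> 14 lines: qdyk fyulx ghmz dcbca lmx mkhsy vfcpp mpjc xbzs bktt iuw pcsxs cibdq loeg
Hunk 4: at line 1 remove [fyulx] add [pbowk,hnpe] -> 15 lines: qdyk pbowk hnpe ghmz dcbca lmx mkhsy vfcpp mpjc xbzs bktt iuw pcsxs cibdq loeg
Hunk 5: at line 2 remove [ghmz] add [rqx,vpbzj] -> 16 lines: qdyk pbowk hnpe rqx vpbzj dcbca lmx mkhsy vfcpp mpjc xbzs bktt iuw pcsxs cibdq loeg
Hunk 6: at line 13 remove [pcsxs,cibdq] add [csu,awi] -> 16 lines: qdyk pbowk hnpe rqx vpbzj dcbca lmx mkhsy vfcpp mpjc xbzs bktt iuw csu awi loeg
Final line 2: pbowk

Answer: pbowk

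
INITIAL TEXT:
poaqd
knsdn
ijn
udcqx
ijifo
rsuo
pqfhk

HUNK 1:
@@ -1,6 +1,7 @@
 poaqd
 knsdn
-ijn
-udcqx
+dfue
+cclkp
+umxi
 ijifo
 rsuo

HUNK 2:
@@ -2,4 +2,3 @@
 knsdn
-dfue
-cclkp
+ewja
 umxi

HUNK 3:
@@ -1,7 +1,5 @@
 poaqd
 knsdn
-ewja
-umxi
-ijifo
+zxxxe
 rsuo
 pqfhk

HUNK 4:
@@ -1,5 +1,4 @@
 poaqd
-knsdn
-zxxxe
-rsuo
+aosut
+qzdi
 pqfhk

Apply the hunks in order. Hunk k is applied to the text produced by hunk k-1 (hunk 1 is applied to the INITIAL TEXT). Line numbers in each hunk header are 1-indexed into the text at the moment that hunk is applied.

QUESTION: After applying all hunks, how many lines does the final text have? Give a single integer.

Answer: 4

Derivation:
Hunk 1: at line 1 remove [ijn,udcqx] add [dfue,cclkp,umxi] -> 8 lines: poaqd knsdn dfue cclkp umxi ijifo rsuo pqfhk
Hunk 2: at line 2 remove [dfue,cclkp] add [ewja] -> 7 lines: poaqd knsdn ewja umxi ijifo rsuo pqfhk
Hunk 3: at line 1 remove [ewja,umxi,ijifo] add [zxxxe] -> 5 lines: poaqd knsdn zxxxe rsuo pqfhk
Hunk 4: at line 1 remove [knsdn,zxxxe,rsuo] add [aosut,qzdi] -> 4 lines: poaqd aosut qzdi pqfhk
Final line count: 4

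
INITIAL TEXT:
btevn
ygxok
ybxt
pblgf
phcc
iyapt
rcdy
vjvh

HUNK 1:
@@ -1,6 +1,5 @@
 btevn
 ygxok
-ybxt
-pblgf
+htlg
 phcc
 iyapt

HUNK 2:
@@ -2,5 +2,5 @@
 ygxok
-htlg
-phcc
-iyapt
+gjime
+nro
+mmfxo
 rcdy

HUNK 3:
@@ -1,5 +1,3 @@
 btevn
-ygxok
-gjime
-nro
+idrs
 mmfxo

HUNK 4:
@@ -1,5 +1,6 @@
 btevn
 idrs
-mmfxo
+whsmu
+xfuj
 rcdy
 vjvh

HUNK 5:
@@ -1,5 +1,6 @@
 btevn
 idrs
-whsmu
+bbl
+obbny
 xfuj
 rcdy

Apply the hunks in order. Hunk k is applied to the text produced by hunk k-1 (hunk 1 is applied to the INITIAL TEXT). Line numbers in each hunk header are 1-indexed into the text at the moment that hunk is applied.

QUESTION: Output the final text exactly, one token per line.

Answer: btevn
idrs
bbl
obbny
xfuj
rcdy
vjvh

Derivation:
Hunk 1: at line 1 remove [ybxt,pblgf] add [htlg] -> 7 lines: btevn ygxok htlg phcc iyapt rcdy vjvh
Hunk 2: at line 2 remove [htlg,phcc,iyapt] add [gjime,nro,mmfxo] -> 7 lines: btevn ygxok gjime nro mmfxo rcdy vjvh
Hunk 3: at line 1 remove [ygxok,gjime,nro] add [idrs] -> 5 lines: btevn idrs mmfxo rcdy vjvh
Hunk 4: at line 1 remove [mmfxo] add [whsmu,xfuj] -> 6 lines: btevn idrs whsmu xfuj rcdy vjvh
Hunk 5: at line 1 remove [whsmu] add [bbl,obbny] -> 7 lines: btevn idrs bbl obbny xfuj rcdy vjvh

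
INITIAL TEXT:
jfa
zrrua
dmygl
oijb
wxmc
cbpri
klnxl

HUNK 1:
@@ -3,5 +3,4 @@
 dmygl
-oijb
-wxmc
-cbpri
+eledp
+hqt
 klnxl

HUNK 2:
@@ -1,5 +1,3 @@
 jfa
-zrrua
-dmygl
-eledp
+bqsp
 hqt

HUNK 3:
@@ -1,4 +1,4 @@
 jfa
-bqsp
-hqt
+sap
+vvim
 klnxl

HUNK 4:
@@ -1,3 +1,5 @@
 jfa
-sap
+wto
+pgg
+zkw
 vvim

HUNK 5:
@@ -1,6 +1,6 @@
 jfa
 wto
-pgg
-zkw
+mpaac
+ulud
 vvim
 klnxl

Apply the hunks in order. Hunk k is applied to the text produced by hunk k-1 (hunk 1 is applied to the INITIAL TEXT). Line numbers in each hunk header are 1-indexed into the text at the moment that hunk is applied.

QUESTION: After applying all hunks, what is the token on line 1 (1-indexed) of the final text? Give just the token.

Answer: jfa

Derivation:
Hunk 1: at line 3 remove [oijb,wxmc,cbpri] add [eledp,hqt] -> 6 lines: jfa zrrua dmygl eledp hqt klnxl
Hunk 2: at line 1 remove [zrrua,dmygl,eledp] add [bqsp] -> 4 lines: jfa bqsp hqt klnxl
Hunk 3: at line 1 remove [bqsp,hqt] add [sap,vvim] -> 4 lines: jfa sap vvim klnxl
Hunk 4: at line 1 remove [sap] add [wto,pgg,zkw] -> 6 lines: jfa wto pgg zkw vvim klnxl
Hunk 5: at line 1 remove [pgg,zkw] add [mpaac,ulud] -> 6 lines: jfa wto mpaac ulud vvim klnxl
Final line 1: jfa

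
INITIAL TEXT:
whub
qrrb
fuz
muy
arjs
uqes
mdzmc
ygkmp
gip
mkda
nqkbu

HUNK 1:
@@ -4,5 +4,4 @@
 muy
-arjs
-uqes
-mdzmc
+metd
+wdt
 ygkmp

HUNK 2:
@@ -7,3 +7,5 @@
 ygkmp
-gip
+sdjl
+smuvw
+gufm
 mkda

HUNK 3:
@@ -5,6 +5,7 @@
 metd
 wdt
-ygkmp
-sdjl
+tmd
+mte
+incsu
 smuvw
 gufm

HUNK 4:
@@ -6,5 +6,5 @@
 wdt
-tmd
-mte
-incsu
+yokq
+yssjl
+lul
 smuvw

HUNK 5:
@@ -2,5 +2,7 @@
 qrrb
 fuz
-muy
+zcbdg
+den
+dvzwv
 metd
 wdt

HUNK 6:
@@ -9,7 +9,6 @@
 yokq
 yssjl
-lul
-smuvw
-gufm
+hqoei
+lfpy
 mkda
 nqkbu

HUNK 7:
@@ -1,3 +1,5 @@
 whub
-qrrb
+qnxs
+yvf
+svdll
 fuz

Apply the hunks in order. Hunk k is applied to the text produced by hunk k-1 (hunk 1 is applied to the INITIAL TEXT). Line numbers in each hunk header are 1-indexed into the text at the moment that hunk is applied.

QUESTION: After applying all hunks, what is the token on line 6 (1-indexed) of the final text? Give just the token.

Hunk 1: at line 4 remove [arjs,uqes,mdzmc] add [metd,wdt] -> 10 lines: whub qrrb fuz muy metd wdt ygkmp gip mkda nqkbu
Hunk 2: at line 7 remove [gip] add [sdjl,smuvw,gufm] -> 12 lines: whub qrrb fuz muy metd wdt ygkmp sdjl smuvw gufm mkda nqkbu
Hunk 3: at line 5 remove [ygkmp,sdjl] add [tmd,mte,incsu] -> 13 lines: whub qrrb fuz muy metd wdt tmd mte incsu smuvw gufm mkda nqkbu
Hunk 4: at line 6 remove [tmd,mte,incsu] add [yokq,yssjl,lul] -> 13 lines: whub qrrb fuz muy metd wdt yokq yssjl lul smuvw gufm mkda nqkbu
Hunk 5: at line 2 remove [muy] add [zcbdg,den,dvzwv] -> 15 lines: whub qrrb fuz zcbdg den dvzwv metd wdt yokq yssjl lul smuvw gufm mkda nqkbu
Hunk 6: at line 9 remove [lul,smuvw,gufm] add [hqoei,lfpy] -> 14 lines: whub qrrb fuz zcbdg den dvzwv metd wdt yokq yssjl hqoei lfpy mkda nqkbu
Hunk 7: at line 1 remove [qrrb] add [qnxs,yvf,svdll] -> 16 lines: whub qnxs yvf svdll fuz zcbdg den dvzwv metd wdt yokq yssjl hqoei lfpy mkda nqkbu
Final line 6: zcbdg

Answer: zcbdg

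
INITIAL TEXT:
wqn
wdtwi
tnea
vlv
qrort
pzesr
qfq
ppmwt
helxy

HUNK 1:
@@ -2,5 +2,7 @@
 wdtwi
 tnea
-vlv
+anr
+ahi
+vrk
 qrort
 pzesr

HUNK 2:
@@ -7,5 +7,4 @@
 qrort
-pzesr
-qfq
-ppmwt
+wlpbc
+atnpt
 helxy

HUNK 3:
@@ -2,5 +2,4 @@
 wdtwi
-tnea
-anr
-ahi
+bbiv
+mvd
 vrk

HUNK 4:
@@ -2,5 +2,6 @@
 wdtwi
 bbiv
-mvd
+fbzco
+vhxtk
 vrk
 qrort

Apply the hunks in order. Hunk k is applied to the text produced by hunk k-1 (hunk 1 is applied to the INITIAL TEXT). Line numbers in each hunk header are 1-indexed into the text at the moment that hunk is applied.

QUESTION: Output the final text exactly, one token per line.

Answer: wqn
wdtwi
bbiv
fbzco
vhxtk
vrk
qrort
wlpbc
atnpt
helxy

Derivation:
Hunk 1: at line 2 remove [vlv] add [anr,ahi,vrk] -> 11 lines: wqn wdtwi tnea anr ahi vrk qrort pzesr qfq ppmwt helxy
Hunk 2: at line 7 remove [pzesr,qfq,ppmwt] add [wlpbc,atnpt] -> 10 lines: wqn wdtwi tnea anr ahi vrk qrort wlpbc atnpt helxy
Hunk 3: at line 2 remove [tnea,anr,ahi] add [bbiv,mvd] -> 9 lines: wqn wdtwi bbiv mvd vrk qrort wlpbc atnpt helxy
Hunk 4: at line 2 remove [mvd] add [fbzco,vhxtk] -> 10 lines: wqn wdtwi bbiv fbzco vhxtk vrk qrort wlpbc atnpt helxy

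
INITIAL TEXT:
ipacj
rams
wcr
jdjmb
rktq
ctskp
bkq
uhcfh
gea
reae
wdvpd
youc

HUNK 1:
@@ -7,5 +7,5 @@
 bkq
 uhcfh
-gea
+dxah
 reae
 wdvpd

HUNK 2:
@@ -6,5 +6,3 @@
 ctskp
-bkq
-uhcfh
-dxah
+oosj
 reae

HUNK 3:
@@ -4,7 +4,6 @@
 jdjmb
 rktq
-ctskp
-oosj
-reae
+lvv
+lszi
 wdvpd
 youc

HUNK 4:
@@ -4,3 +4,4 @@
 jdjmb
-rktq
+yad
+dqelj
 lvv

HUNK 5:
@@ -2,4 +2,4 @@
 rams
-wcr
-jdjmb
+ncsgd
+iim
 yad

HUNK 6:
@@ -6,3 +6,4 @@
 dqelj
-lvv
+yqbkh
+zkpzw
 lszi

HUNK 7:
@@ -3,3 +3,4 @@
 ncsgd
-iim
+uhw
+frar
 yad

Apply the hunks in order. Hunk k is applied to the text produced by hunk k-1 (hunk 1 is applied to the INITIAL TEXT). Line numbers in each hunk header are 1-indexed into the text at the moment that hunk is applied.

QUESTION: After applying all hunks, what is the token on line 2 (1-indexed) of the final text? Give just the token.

Hunk 1: at line 7 remove [gea] add [dxah] -> 12 lines: ipacj rams wcr jdjmb rktq ctskp bkq uhcfh dxah reae wdvpd youc
Hunk 2: at line 6 remove [bkq,uhcfh,dxah] add [oosj] -> 10 lines: ipacj rams wcr jdjmb rktq ctskp oosj reae wdvpd youc
Hunk 3: at line 4 remove [ctskp,oosj,reae] add [lvv,lszi] -> 9 lines: ipacj rams wcr jdjmb rktq lvv lszi wdvpd youc
Hunk 4: at line 4 remove [rktq] add [yad,dqelj] -> 10 lines: ipacj rams wcr jdjmb yad dqelj lvv lszi wdvpd youc
Hunk 5: at line 2 remove [wcr,jdjmb] add [ncsgd,iim] -> 10 lines: ipacj rams ncsgd iim yad dqelj lvv lszi wdvpd youc
Hunk 6: at line 6 remove [lvv] add [yqbkh,zkpzw] -> 11 lines: ipacj rams ncsgd iim yad dqelj yqbkh zkpzw lszi wdvpd youc
Hunk 7: at line 3 remove [iim] add [uhw,frar] -> 12 lines: ipacj rams ncsgd uhw frar yad dqelj yqbkh zkpzw lszi wdvpd youc
Final line 2: rams

Answer: rams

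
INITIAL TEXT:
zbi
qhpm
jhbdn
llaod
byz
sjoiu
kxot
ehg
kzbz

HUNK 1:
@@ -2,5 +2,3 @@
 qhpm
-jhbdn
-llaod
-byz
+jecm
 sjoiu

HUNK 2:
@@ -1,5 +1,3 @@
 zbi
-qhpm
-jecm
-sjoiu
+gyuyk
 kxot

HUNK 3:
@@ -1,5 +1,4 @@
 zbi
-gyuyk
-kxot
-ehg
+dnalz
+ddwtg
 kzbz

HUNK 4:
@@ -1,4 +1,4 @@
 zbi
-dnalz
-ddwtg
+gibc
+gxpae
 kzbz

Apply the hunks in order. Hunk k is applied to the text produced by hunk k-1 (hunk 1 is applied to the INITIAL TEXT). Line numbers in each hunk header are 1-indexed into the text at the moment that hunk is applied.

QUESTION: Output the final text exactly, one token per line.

Answer: zbi
gibc
gxpae
kzbz

Derivation:
Hunk 1: at line 2 remove [jhbdn,llaod,byz] add [jecm] -> 7 lines: zbi qhpm jecm sjoiu kxot ehg kzbz
Hunk 2: at line 1 remove [qhpm,jecm,sjoiu] add [gyuyk] -> 5 lines: zbi gyuyk kxot ehg kzbz
Hunk 3: at line 1 remove [gyuyk,kxot,ehg] add [dnalz,ddwtg] -> 4 lines: zbi dnalz ddwtg kzbz
Hunk 4: at line 1 remove [dnalz,ddwtg] add [gibc,gxpae] -> 4 lines: zbi gibc gxpae kzbz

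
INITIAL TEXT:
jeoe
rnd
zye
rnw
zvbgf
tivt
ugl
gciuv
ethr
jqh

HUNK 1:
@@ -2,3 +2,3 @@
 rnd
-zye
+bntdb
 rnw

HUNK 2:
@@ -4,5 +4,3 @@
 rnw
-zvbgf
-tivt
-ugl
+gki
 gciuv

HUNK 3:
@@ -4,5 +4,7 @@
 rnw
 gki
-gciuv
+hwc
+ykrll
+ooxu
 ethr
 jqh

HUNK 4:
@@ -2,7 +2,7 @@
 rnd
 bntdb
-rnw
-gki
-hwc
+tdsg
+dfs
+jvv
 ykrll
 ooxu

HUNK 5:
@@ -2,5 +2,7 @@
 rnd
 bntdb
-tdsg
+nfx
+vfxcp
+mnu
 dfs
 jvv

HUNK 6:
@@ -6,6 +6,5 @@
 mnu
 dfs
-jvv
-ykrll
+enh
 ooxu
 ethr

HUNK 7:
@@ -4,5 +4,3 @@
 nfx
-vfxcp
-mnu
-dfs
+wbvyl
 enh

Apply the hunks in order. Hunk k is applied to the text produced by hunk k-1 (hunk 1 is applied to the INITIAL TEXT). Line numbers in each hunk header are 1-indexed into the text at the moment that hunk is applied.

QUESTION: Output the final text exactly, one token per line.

Hunk 1: at line 2 remove [zye] add [bntdb] -> 10 lines: jeoe rnd bntdb rnw zvbgf tivt ugl gciuv ethr jqh
Hunk 2: at line 4 remove [zvbgf,tivt,ugl] add [gki] -> 8 lines: jeoe rnd bntdb rnw gki gciuv ethr jqh
Hunk 3: at line 4 remove [gciuv] add [hwc,ykrll,ooxu] -> 10 lines: jeoe rnd bntdb rnw gki hwc ykrll ooxu ethr jqh
Hunk 4: at line 2 remove [rnw,gki,hwc] add [tdsg,dfs,jvv] -> 10 lines: jeoe rnd bntdb tdsg dfs jvv ykrll ooxu ethr jqh
Hunk 5: at line 2 remove [tdsg] add [nfx,vfxcp,mnu] -> 12 lines: jeoe rnd bntdb nfx vfxcp mnu dfs jvv ykrll ooxu ethr jqh
Hunk 6: at line 6 remove [jvv,ykrll] add [enh] -> 11 lines: jeoe rnd bntdb nfx vfxcp mnu dfs enh ooxu ethr jqh
Hunk 7: at line 4 remove [vfxcp,mnu,dfs] add [wbvyl] -> 9 lines: jeoe rnd bntdb nfx wbvyl enh ooxu ethr jqh

Answer: jeoe
rnd
bntdb
nfx
wbvyl
enh
ooxu
ethr
jqh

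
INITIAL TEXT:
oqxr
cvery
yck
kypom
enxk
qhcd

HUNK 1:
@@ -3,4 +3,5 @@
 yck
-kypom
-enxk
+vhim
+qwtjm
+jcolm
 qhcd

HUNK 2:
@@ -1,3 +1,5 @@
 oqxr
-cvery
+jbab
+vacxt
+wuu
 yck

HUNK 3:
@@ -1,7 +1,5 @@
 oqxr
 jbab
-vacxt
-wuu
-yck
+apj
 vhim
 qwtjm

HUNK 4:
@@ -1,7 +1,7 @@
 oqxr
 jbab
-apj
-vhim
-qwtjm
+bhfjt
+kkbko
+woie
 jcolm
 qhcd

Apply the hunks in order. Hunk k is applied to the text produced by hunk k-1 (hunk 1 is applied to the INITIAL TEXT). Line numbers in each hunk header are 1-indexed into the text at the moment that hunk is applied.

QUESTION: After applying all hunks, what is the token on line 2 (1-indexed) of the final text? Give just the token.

Hunk 1: at line 3 remove [kypom,enxk] add [vhim,qwtjm,jcolm] -> 7 lines: oqxr cvery yck vhim qwtjm jcolm qhcd
Hunk 2: at line 1 remove [cvery] add [jbab,vacxt,wuu] -> 9 lines: oqxr jbab vacxt wuu yck vhim qwtjm jcolm qhcd
Hunk 3: at line 1 remove [vacxt,wuu,yck] add [apj] -> 7 lines: oqxr jbab apj vhim qwtjm jcolm qhcd
Hunk 4: at line 1 remove [apj,vhim,qwtjm] add [bhfjt,kkbko,woie] -> 7 lines: oqxr jbab bhfjt kkbko woie jcolm qhcd
Final line 2: jbab

Answer: jbab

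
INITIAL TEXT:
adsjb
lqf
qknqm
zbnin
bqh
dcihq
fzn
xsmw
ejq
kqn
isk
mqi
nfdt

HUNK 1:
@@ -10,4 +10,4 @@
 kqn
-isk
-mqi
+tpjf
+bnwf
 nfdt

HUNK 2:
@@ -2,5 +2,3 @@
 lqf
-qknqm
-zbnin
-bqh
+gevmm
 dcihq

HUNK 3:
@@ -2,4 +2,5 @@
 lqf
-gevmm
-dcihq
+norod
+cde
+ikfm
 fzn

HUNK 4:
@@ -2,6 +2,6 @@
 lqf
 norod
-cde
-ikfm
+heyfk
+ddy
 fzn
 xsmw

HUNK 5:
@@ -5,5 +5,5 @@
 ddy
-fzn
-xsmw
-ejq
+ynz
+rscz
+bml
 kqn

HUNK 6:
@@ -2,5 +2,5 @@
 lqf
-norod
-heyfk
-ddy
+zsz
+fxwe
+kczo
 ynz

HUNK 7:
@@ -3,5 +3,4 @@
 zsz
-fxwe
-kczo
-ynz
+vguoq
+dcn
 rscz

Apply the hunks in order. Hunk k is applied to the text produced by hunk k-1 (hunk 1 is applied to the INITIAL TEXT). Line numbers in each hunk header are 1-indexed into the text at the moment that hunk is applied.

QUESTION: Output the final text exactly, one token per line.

Hunk 1: at line 10 remove [isk,mqi] add [tpjf,bnwf] -> 13 lines: adsjb lqf qknqm zbnin bqh dcihq fzn xsmw ejq kqn tpjf bnwf nfdt
Hunk 2: at line 2 remove [qknqm,zbnin,bqh] add [gevmm] -> 11 lines: adsjb lqf gevmm dcihq fzn xsmw ejq kqn tpjf bnwf nfdt
Hunk 3: at line 2 remove [gevmm,dcihq] add [norod,cde,ikfm] -> 12 lines: adsjb lqf norod cde ikfm fzn xsmw ejq kqn tpjf bnwf nfdt
Hunk 4: at line 2 remove [cde,ikfm] add [heyfk,ddy] -> 12 lines: adsjb lqf norod heyfk ddy fzn xsmw ejq kqn tpjf bnwf nfdt
Hunk 5: at line 5 remove [fzn,xsmw,ejq] add [ynz,rscz,bml] -> 12 lines: adsjb lqf norod heyfk ddy ynz rscz bml kqn tpjf bnwf nfdt
Hunk 6: at line 2 remove [norod,heyfk,ddy] add [zsz,fxwe,kczo] -> 12 lines: adsjb lqf zsz fxwe kczo ynz rscz bml kqn tpjf bnwf nfdt
Hunk 7: at line 3 remove [fxwe,kczo,ynz] add [vguoq,dcn] -> 11 lines: adsjb lqf zsz vguoq dcn rscz bml kqn tpjf bnwf nfdt

Answer: adsjb
lqf
zsz
vguoq
dcn
rscz
bml
kqn
tpjf
bnwf
nfdt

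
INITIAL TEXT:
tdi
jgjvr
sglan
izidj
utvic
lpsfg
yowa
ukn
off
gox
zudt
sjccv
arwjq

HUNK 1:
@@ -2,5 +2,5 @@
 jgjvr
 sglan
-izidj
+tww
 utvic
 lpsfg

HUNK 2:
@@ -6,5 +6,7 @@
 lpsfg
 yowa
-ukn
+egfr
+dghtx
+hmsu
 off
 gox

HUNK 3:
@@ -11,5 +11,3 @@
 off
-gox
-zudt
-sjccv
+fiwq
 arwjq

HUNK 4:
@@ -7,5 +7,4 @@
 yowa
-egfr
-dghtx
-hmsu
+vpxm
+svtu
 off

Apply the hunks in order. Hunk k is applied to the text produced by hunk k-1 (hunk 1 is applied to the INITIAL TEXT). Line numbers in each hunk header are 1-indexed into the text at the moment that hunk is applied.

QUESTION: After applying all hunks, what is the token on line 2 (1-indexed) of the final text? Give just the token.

Hunk 1: at line 2 remove [izidj] add [tww] -> 13 lines: tdi jgjvr sglan tww utvic lpsfg yowa ukn off gox zudt sjccv arwjq
Hunk 2: at line 6 remove [ukn] add [egfr,dghtx,hmsu] -> 15 lines: tdi jgjvr sglan tww utvic lpsfg yowa egfr dghtx hmsu off gox zudt sjccv arwjq
Hunk 3: at line 11 remove [gox,zudt,sjccv] add [fiwq] -> 13 lines: tdi jgjvr sglan tww utvic lpsfg yowa egfr dghtx hmsu off fiwq arwjq
Hunk 4: at line 7 remove [egfr,dghtx,hmsu] add [vpxm,svtu] -> 12 lines: tdi jgjvr sglan tww utvic lpsfg yowa vpxm svtu off fiwq arwjq
Final line 2: jgjvr

Answer: jgjvr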